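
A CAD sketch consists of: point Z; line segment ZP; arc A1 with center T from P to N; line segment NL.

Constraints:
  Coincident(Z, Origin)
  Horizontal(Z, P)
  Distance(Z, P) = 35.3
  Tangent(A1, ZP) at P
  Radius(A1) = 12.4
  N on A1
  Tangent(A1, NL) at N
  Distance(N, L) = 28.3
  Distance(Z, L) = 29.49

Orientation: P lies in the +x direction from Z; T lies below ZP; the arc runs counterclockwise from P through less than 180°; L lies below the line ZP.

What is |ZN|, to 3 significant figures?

25.7

Z is at the origin; ZP is horizontal with |ZP| = 35.3 and P on the +x side, so P = (35.3, 0.00). A1 meets ZP tangentially, so TP is at right angles to ZP, so T = P + (0, -12.4) = (35.3, -12.4). Since TN ⟂ NL (tangency), |TL| = √(12.4² + 28.3²) = 30.9 regardless of where N sits on A1. So L lies on both circle(Z, 29.49) and circle(T, 30.9); the below-ZP intersection is L = (8.73, -28.2). N is the foot of the tangent from L: N = (25.2, -5.17).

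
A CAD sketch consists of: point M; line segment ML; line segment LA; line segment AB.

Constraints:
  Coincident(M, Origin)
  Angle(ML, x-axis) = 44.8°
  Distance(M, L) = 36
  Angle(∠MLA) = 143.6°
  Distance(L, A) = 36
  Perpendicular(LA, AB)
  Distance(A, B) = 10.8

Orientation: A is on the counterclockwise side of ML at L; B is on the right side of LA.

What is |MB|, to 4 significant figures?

72.50

∠MLA = 143.6°, so LA runs at 44.8° + (180° − 143.6°) = 81.20° from the x-axis; with |LA| = 36.0, A = L + 36.0·(cos 81.20°, sin 81.20°) = (31.05, 60.94). LA ⟂ AB; with |AB| = 10.8 on the right of LA, B = A + 10.8·(0.9882, -0.1530) = (41.72, 59.29). Then |MB| = |B − M| = 72.50.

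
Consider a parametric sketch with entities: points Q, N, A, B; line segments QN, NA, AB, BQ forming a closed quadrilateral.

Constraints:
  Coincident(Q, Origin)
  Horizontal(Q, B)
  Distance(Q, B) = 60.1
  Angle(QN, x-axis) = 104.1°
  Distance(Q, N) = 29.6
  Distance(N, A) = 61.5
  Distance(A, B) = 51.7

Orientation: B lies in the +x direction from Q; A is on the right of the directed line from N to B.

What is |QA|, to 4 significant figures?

32.55

Checks: QN at 104.1° ✓; |NA| = 61.50 ✓; |AB| = 51.70 ✓.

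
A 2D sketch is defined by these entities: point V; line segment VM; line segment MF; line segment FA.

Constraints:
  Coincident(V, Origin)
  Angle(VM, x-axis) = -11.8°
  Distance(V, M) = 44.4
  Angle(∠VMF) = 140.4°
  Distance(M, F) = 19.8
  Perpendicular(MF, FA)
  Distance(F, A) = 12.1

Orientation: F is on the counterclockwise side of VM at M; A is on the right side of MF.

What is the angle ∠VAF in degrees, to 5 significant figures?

53.202°

V is at the origin; VM runs at -11.8° with length 44.4, so M = 44.4·(cos -11.8°, sin -11.8°) = (43.462, -9.0796). ∠VMF = 140.4°, so MF runs at -11.8° + (180° − 140.4°) = 27.800° from the x-axis; with |MF| = 19.8, F = M + 19.8·(cos 27.800°, sin 27.800°) = (60.976, 0.15483). MF is perpendicular to FA; with |FA| = 12.1 on the right of MF, A = F + 12.1·(0.46639, -0.88458) = (66.620, -10.549). Then cos ∠VAF = AV·AF / (|AV||AF|), giving 53.202°.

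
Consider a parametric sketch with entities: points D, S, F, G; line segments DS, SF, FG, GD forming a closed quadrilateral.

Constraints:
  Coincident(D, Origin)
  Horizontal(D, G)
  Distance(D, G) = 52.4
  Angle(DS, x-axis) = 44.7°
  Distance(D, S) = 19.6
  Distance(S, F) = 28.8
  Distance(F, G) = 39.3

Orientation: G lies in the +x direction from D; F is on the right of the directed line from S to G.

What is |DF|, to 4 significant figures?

21.92

D is at the origin; DG is horizontal with |DG| = 52.4 and G in +x, so G = (52.4, 0). DS runs at 44.7° with |DS| = 19.6, so S = (13.93, 13.79). F is determined by |SF| = 28.8 and |FG| = 39.3 together: it lies at the intersection of circle(S, 28.8) and circle(G, 39.3). With |SG| = 40.86, the foot of the radical line on SG is 11.68 from S and the perpendicular offset is √(28.8² − 11.68²) = 26.32. Taking the right-of-SG solution: F = (16.05, -14.94).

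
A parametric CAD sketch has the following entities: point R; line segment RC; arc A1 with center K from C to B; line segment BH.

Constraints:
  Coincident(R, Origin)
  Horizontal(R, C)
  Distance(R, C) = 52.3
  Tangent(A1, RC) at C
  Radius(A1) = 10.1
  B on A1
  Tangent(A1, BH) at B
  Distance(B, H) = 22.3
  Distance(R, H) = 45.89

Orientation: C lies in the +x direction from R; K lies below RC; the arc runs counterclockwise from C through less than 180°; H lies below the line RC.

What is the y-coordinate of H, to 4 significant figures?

-28.40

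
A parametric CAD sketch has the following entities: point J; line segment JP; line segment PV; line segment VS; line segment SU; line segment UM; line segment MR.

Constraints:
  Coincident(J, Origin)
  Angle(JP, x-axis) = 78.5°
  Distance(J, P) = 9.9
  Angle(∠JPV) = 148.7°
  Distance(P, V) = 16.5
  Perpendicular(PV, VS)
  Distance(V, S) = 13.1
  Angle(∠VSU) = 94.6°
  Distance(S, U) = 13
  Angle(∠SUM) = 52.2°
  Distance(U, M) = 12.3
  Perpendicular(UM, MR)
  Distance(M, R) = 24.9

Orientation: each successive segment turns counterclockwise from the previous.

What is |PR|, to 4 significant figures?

35.69

J is at the origin; JP runs at 78.5° with length 9.9, so P = (1.974, 9.701). ∠JPV = 148.7° gives PV at 109.8° from the x-axis; with |PV| = 16.5, V = (-3.615, 25.23). PV is perpendicular to VS, so VS runs at -160.2°; with |VS| = 13.1, S = (-15.94, 20.79). ∠VSU = 94.6° gives SU at -74.80° from the x-axis; with |SU| = 13.0, U = (-12.53, 8.243). ∠SUM = 52.2° gives UM at 53.00° from the x-axis; with |UM| = 12.3, M = (-5.130, 18.07). The perpendicularity gives MR at right angles to UM, so MR runs at 143.0°; with |MR| = 24.9, R = (-25.02, 33.05). Then |PR| = |R − P| = 35.69.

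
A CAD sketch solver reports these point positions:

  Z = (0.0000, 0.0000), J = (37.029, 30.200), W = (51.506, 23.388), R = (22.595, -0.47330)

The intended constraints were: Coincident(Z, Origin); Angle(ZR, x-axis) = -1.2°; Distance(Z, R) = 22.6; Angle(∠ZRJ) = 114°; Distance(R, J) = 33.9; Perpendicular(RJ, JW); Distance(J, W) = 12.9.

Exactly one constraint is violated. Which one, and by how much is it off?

Distance(J, W) = 12.9 — off by 3.10.

Z = (0.00, 0.00) ✓; ZR at -1.200° ✓; |ZR| = 22.60 ✓; ∠ZRJ = 114.0° ✓; |RJ| = 33.90 ✓; ∠(RJ, JW) = 90.00° ✓; |JW| = 16.00 ✗.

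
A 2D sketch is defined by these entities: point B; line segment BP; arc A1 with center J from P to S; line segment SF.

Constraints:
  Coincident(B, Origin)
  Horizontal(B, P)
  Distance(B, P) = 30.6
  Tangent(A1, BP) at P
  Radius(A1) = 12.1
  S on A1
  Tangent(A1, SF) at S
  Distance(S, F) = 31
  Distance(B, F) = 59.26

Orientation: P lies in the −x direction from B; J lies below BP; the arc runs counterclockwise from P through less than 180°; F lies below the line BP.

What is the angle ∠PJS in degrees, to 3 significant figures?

95.8°

Checks: |JS| = 12.10 ✓; ∠(JS, SF) = 90.00° ✓; |SF| = 31.00 ✓; |BF| = 59.26 ✓.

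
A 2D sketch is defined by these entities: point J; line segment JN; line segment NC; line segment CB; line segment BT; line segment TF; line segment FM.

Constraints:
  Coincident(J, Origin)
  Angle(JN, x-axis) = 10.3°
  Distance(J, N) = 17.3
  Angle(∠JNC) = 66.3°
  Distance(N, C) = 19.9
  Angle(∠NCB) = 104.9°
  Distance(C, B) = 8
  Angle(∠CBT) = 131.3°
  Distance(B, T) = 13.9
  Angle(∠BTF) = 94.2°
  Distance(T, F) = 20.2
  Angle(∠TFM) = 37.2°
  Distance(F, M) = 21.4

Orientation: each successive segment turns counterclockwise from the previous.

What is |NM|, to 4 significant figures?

19.01

J is at the origin; JN runs at 10.3° with length 17.3, so N = (17.02, 3.093). ∠JNC = 66.3° gives NC at 124.0° from the x-axis; with |NC| = 19.9, C = (5.893, 19.59). ∠NCB = 104.9° gives CB at -160.9° from the x-axis; with |CB| = 8.0, B = (-1.666, 16.97). ∠CBT = 131.3° gives BT at -112.2° from the x-axis; with |BT| = 13.9, T = (-6.918, 4.104). ∠BTF = 94.2° gives TF at -26.40° from the x-axis; with |TF| = 20.2, F = (11.18, -4.878). ∠TFM = 37.2° gives FM at 116.4° from the x-axis; with |FM| = 21.4, M = (1.660, 14.29). Then |NM| = |M − N| = 19.01.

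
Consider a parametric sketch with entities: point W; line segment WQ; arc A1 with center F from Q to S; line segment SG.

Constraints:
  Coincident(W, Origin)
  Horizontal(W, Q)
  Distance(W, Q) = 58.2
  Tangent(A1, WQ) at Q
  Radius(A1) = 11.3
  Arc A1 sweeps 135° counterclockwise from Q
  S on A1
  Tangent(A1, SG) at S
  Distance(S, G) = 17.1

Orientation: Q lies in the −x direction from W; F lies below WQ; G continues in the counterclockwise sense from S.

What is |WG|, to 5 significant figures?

62.542

W is at the origin; WQ is horizontal with |WQ| = 58.2 and Q on the −x side, so Q = (-58.200, 0.0000). Since A1 is tangent to WQ there, FQ ⟂ WQ, so F = Q + (0, -11.3) = (-58.200, -11.300). On A1, Q sits at bearing 90° from F; a 135° counterclockwise sweep puts S at bearing 225°, so S = F + 11.3·(cos 225°, sin 225°) = (-66.190, -19.290). Tangency of A1 to SG means the radius FS is perpendicular to SG, so SG runs along (−sin 225°, cos 225°); with |SG| = 17.1, G = (-54.099, -31.382). Then |WG| = |G − W| = 62.542.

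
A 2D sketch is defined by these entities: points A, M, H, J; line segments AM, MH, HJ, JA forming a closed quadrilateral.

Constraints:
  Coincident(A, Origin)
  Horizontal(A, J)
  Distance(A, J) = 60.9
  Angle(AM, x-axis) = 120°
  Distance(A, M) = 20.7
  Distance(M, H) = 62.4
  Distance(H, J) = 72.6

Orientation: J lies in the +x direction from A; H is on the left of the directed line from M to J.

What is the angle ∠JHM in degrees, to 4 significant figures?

65.44°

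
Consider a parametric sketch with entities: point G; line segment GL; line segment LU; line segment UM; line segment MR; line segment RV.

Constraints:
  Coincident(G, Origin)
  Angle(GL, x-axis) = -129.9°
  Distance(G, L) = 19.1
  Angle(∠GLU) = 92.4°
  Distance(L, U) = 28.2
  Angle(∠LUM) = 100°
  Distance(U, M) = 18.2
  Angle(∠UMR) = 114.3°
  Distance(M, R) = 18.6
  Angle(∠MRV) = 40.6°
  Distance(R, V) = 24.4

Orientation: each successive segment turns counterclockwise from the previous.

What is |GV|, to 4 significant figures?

27.18

G is at the origin; GL runs at -129.9° with length 19.1, so L = (-12.25, -14.65). ∠GLU = 92.4° gives LU at -42.30° from the x-axis; with |LU| = 28.2, U = (8.606, -33.63). ∠LUM = 100.0° gives UM at 37.70° from the x-axis; with |UM| = 18.2, M = (23.01, -22.50). ∠UMR = 114.3° gives MR at 103.4° from the x-axis; with |MR| = 18.6, R = (18.70, -4.408). ∠MRV = 40.6° gives RV at -117.2° from the x-axis; with |RV| = 24.4, V = (7.542, -26.11). Then |GV| = |V − G| = 27.18.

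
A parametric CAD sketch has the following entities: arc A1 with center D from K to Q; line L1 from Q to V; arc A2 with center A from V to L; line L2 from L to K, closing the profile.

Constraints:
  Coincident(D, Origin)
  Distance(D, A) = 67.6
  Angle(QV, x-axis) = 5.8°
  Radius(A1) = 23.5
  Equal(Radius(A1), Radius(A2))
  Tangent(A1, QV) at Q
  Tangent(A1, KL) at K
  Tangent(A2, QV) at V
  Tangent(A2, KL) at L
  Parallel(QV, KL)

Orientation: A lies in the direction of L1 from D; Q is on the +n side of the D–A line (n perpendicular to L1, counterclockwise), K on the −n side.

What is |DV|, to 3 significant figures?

71.6

The slot axis is L1's direction at 5.8°, so u = (cos 5.8°, sin 5.8°) = (0.995, 0.101) and n = (−sin 5.8°, cos 5.8°) = (-0.101, 0.995). D is at the origin and A lies 67.6 along u from D, so A = 67.6·u = (67.3, 6.83). Tangency of A1 to both parallel lines with radius 23.5 puts Q and K at D ± 23.5·n: Q = (-2.37, 23.4), K = (2.37, -23.4). Equal radii place V and L the same way about A: V = A + 23.5·n = (64.9, 30.2), L = A − 23.5·n = (69.6, -16.5). Then |DV| = |V − D| = 71.6.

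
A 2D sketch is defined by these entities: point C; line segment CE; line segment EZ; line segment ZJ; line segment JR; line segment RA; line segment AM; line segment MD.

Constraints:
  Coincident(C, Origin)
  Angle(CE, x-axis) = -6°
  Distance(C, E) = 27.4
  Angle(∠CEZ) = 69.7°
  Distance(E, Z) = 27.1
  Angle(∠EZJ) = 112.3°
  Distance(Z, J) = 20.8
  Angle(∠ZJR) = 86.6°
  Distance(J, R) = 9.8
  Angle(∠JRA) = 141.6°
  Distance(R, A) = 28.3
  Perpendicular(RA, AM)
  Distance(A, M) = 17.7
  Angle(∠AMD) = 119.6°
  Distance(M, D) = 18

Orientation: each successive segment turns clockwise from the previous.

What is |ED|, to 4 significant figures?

23.69

C is at the origin; CE runs at -6.0° with length 27.4, so E = (27.25, -2.864). ∠CEZ = 69.7° gives EZ at -116.3° from the x-axis; with |EZ| = 27.1, Z = (15.24, -27.16). ∠EZJ = 112.3° gives ZJ at 176.0° from the x-axis; with |ZJ| = 20.8, J = (-5.507, -25.71). ∠ZJR = 86.6° gives JR at 82.60° from the x-axis; with |JR| = 9.8, R = (-4.244, -15.99). ∠JRA = 141.6° gives RA at 44.20° from the x-axis; with |RA| = 28.3, A = (16.04, 3.740). RA ⟂ AM, so AM runs at -45.80°; with |AM| = 17.7, M = (28.38, -8.949). ∠AMD = 119.6° gives MD at -106.2° from the x-axis; with |MD| = 18.0, D = (23.36, -26.23). Then |ED| = |D − E| = 23.69.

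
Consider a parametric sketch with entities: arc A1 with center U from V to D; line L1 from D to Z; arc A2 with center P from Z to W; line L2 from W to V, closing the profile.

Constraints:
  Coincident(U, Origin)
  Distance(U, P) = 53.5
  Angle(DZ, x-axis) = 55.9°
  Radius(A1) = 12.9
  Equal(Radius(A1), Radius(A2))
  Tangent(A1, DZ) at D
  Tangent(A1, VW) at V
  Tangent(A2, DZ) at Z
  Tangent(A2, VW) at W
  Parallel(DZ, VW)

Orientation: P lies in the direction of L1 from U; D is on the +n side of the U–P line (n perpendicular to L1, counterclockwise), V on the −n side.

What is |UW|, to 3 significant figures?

55.0

The slot axis is L1's direction at 55.9°, so u = (cos 55.9°, sin 55.9°) = (0.561, 0.828) and n = (−sin 55.9°, cos 55.9°) = (-0.828, 0.561). U is at the origin and P lies 53.5 along u from U, so P = 53.5·u = (30.0, 44.3). Tangency of A1 to both parallel lines with radius 12.9 puts D and V at U ± 12.9·n: D = (-10.7, 7.23), V = (10.7, -7.23). Equal radii place Z and W the same way about P: Z = P + 12.9·n = (19.3, 51.5), W = P − 12.9·n = (40.7, 37.1). Then |UW| = |W − U| = 55.0.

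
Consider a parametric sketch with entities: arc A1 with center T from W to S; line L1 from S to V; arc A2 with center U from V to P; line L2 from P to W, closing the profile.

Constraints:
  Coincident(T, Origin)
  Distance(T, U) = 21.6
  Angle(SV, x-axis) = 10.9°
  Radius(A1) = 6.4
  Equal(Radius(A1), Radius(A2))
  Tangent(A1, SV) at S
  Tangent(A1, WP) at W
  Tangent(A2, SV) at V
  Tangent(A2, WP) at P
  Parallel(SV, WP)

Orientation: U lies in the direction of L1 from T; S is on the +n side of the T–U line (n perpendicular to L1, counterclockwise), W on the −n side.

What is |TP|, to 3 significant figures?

22.5

The slot axis is L1's direction at 10.9°, so u = (cos 10.9°, sin 10.9°) = (0.982, 0.189) and n = (−sin 10.9°, cos 10.9°) = (-0.189, 0.982). T is at the origin and U lies 21.6 along u from T, so U = 21.6·u = (21.2, 4.08). Tangency of A1 to both parallel lines with radius 6.4 puts S and W at T ± 6.4·n: S = (-1.21, 6.28), W = (1.21, -6.28). Equal radii place V and P the same way about U: V = U + 6.4·n = (20.0, 10.4), P = U − 6.4·n = (22.4, -2.20). Then |TP| = |P − T| = 22.5.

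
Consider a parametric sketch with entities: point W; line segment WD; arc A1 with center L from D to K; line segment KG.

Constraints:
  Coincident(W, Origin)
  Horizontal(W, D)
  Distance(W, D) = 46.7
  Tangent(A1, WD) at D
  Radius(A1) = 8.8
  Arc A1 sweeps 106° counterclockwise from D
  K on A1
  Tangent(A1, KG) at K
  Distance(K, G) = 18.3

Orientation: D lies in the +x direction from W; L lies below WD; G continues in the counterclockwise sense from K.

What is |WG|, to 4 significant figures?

52.00

W is at the origin; W and D share the same y with |WD| = 46.7 and D on the +x side, so D = (46.70, 0.000). The tangent condition forces LD to be normal to WD, so L = D + (0, -8.8) = (46.70, -8.800). On A1, D sits at bearing 90° from L; a 106° counterclockwise sweep puts K at bearing 196°, so K = L + 8.8·(cos 196°, sin 196°) = (38.24, -11.23). The tangent condition forces LK to be normal to KG, so KG runs along (−sin 196°, cos 196°); with |KG| = 18.3, G = (43.29, -28.82). Then |WG| = |G − W| = 52.00.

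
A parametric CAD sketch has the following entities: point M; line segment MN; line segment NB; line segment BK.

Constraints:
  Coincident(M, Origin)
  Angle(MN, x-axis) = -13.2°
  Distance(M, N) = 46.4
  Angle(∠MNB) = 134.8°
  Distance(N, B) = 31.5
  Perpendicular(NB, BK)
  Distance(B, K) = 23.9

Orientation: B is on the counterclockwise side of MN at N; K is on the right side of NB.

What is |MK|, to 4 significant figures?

85.73

∠MNB = 134.8°, so NB runs at -13.2° + (180° − 134.8°) = 32.00° from the x-axis; with |NB| = 31.5, B = N + 31.5·(cos 32.00°, sin 32.00°) = (71.89, 6.097). NB is perpendicular to BK; with |BK| = 23.9 on the right of NB, K = B + 23.9·(0.5299, -0.8480) = (84.55, -14.17). Then |MK| = |K − M| = 85.73.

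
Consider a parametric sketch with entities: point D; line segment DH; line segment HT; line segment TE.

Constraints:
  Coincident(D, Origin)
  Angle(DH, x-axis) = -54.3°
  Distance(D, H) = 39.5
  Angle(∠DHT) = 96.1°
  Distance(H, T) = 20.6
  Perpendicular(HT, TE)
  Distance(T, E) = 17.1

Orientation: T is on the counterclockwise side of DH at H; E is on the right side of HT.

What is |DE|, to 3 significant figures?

61.6

∠DHT = 96.1°, so HT runs at -54.3° + (180° − 96.1°) = 29.6° from the x-axis; with |HT| = 20.6, T = H + 20.6·(cos 29.6°, sin 29.6°) = (41.0, -21.9). HT ⟂ TE; with |TE| = 17.1 on the right of HT, E = T + 17.1·(0.494, -0.869) = (49.4, -36.8). Then |DE| = |E − D| = 61.6.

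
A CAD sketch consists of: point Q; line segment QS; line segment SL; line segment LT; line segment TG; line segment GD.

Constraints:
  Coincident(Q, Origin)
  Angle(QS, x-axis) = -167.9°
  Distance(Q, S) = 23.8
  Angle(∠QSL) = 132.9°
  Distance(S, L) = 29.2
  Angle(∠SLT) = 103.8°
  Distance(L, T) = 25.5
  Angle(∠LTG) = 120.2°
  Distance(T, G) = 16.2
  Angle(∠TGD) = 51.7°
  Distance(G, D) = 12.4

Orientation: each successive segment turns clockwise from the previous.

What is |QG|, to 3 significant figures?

44.0

Q is at the origin; QS runs at -167.9° with length 23.8, so S = (-23.3, -4.99). ∠QSL = 132.9° gives SL at 145° from the x-axis; with |SL| = 29.2, L = (-47.2, 11.8). ∠SLT = 103.8° gives LT at 68.8° from the x-axis; with |LT| = 25.5, T = (-38.0, 35.5). ∠LTG = 120.2° gives TG at 9.00° from the x-axis; with |TG| = 16.2, G = (-22.0, 38.1). Then |QG| = |G − Q| = 44.0.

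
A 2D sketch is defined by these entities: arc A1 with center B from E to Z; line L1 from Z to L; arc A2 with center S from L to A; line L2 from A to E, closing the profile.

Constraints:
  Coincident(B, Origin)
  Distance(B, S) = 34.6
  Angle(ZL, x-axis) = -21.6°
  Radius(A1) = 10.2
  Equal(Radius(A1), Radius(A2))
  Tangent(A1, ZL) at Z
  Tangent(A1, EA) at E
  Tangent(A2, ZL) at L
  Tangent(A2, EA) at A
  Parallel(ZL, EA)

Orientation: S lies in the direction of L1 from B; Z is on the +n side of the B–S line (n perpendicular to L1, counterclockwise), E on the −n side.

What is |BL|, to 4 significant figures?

36.07

The slot axis is L1's direction at -21.6°, so u = (cos -21.6°, sin -21.6°) = (0.9298, -0.3681) and n = (−sin -21.6°, cos -21.6°) = (0.3681, 0.9298). B is at the origin and S lies 34.6 along u from B, so S = 34.6·u = (32.17, -12.74). Tangency of A1 to both parallel lines with radius 10.2 puts Z and E at B ± 10.2·n: Z = (3.755, 9.484), E = (-3.755, -9.484). Equal radii place L and A the same way about S: L = S + 10.2·n = (35.93, -3.253), A = S − 10.2·n = (28.42, -22.22). Then |BL| = |L − B| = 36.07.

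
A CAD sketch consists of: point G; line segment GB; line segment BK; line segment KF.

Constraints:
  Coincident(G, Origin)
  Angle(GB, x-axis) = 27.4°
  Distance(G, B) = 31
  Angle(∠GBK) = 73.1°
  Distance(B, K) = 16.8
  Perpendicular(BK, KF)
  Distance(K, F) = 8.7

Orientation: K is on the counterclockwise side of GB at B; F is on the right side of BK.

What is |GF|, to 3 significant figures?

39.1

∠GBK = 73.1°, so BK runs at 27.4° + (180° − 73.1°) = 134° from the x-axis; with |BK| = 16.8, K = B + 16.8·(cos 134°, sin 134°) = (15.8, 26.3). The perpendicularity gives KF at right angles to BK; with |KF| = 8.7 on the right of BK, F = K + 8.7·(0.716, 0.698) = (22.0, 32.4). Then |GF| = |F − G| = 39.1.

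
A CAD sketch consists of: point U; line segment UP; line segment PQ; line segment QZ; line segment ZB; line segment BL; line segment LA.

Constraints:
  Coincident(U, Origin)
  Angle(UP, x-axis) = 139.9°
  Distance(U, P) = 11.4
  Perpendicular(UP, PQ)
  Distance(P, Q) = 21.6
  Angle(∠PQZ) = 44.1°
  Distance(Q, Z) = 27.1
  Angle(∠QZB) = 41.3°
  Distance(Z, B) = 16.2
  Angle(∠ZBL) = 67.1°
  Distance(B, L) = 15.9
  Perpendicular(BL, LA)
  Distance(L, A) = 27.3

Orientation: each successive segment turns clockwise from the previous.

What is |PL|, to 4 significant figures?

20.22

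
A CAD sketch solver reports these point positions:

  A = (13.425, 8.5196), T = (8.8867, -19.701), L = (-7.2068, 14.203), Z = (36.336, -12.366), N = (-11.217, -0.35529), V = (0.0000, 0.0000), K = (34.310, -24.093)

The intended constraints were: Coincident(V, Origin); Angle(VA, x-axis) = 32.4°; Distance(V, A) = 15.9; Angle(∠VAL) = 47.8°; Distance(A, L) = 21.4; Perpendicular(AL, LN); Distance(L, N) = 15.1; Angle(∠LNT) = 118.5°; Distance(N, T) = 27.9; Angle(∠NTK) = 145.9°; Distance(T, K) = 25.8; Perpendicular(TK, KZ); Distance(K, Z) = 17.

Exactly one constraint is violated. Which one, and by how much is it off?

Distance(K, Z) = 17 — off by 5.10.

V = (0.00, 0.00) ✓; VA at 32.40° ✓; |VA| = 15.90 ✓; ∠VAL = 47.80° ✓; |AL| = 21.40 ✓; ∠(AL, LN) = 90.00° ✓; |LN| = 15.10 ✓; ∠LNT = 118.5° ✓; |NT| = 27.90 ✓; ∠NTK = 145.9° ✓; |TK| = 25.80 ✓; ∠(TK, KZ) = 90.00° ✓; |KZ| = 11.90 ✗.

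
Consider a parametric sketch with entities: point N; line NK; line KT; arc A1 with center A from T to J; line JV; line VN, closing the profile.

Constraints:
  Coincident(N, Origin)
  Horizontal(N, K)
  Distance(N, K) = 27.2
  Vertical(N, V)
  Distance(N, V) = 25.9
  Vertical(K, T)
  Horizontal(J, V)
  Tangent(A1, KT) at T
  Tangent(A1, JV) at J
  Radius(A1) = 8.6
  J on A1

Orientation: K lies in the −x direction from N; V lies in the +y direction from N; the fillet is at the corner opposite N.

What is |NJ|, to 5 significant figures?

31.887

The virtual corner opposite N is at (-27.200, 25.900). Since A1 is tangent to KT there, AT ⟂ KT and tangency of A1 to JV means the radius AJ is perpendicular to JV, with radius 8.6, so the center A sits 8.6 in from both sides at A = (-18.600, 17.300). That places the tangent points at T = (-27.200, 17.300) on KT and J = (-18.600, 25.900) on JV. Then |NJ| = |J − N| = 31.887.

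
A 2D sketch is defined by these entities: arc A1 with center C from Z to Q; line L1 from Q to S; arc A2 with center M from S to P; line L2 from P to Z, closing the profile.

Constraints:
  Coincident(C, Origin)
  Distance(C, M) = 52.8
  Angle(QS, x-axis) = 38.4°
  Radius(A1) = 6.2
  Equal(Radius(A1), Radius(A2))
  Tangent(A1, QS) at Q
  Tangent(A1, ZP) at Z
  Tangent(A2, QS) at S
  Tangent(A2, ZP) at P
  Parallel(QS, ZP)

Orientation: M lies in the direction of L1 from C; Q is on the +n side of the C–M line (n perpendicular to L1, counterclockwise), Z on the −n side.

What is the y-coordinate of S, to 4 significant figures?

37.66

The slot axis is L1's direction at 38.4°, so u = (cos 38.4°, sin 38.4°) = (0.7837, 0.6211) and n = (−sin 38.4°, cos 38.4°) = (-0.6211, 0.7837). C is at the origin and M lies 52.8 along u from C, so M = 52.8·u = (41.38, 32.80). Tangency of A1 to both parallel lines with radius 6.2 puts Q and Z at C ± 6.2·n: Q = (-3.851, 4.859), Z = (3.851, -4.859). Equal radii place S and P the same way about M: S = M + 6.2·n = (37.53, 37.66), P = M − 6.2·n = (45.23, 27.94). So S.y = 37.66.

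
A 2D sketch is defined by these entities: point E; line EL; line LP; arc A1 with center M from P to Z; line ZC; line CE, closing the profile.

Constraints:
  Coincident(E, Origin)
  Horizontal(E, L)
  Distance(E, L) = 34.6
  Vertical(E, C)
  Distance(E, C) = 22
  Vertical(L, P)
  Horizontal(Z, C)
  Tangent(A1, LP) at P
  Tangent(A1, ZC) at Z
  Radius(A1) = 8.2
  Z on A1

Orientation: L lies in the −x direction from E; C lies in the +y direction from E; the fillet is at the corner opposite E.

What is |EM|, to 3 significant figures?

29.8

E is at the origin; E and L share the same y with |EL| = 34.6 and L on the −x side, so L = (-34.6, 0.00). EC is vertical with |EC| = 22.0 and C on the +y side, so C = (0.00, 22.0). The virtual corner opposite E is at (-34.6, 22.0). Since A1 is tangent to LP there, MP ⟂ LP and since A1 is tangent to ZC there, MZ ⟂ ZC, with radius 8.2, so the center M sits 8.2 in from both sides at M = (-26.4, 13.8). Then |EM| = |M − E| = 29.8.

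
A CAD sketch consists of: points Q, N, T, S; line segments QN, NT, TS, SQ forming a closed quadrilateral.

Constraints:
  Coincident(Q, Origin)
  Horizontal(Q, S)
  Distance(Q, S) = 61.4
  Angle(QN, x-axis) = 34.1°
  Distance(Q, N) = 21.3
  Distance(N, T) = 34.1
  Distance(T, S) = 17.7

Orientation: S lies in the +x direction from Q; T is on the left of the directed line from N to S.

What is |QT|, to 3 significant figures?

53.7

Checks: |NT| = 34.10 ✓; |TS| = 17.70 ✓.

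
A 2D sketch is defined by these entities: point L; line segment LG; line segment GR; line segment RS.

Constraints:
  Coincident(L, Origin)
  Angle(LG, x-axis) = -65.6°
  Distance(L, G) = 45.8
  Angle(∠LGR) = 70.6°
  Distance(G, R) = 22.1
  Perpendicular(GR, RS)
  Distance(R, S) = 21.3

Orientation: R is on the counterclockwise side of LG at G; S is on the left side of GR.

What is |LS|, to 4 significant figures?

22.96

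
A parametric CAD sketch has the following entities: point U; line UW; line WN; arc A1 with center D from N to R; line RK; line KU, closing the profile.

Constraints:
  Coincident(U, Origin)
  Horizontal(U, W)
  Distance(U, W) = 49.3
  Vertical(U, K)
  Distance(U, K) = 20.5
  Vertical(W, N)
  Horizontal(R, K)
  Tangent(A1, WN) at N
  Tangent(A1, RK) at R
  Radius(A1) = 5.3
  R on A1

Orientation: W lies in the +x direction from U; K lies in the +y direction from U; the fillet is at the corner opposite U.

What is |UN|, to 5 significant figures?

51.590

The virtual corner opposite U is at (49.300, 20.500). The tangent condition forces DN to be normal to WN and the tangent condition forces DR to be normal to RK, with radius 5.3, so the center D sits 5.3 in from both sides at D = (44.000, 15.200). That places the tangent points at N = (49.300, 15.200) on WN and R = (44.000, 20.500) on RK. Then |UN| = |N − U| = 51.590.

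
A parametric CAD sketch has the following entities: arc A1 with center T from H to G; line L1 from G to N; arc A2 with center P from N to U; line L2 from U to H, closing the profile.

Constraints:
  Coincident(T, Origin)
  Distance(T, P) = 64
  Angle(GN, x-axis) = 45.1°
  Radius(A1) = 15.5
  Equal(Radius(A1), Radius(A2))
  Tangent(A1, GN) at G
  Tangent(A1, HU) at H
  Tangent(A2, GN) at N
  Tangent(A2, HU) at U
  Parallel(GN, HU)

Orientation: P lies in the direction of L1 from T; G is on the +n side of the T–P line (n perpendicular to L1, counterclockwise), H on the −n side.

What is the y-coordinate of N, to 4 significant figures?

56.27

Tangency of A1 to both parallel lines with radius 15.5 puts G and H at T ± 15.5·n: G = (-10.98, 10.94), H = (10.98, -10.94). Equal radii place N and U the same way about P: N = P + 15.5·n = (34.20, 56.27), U = P − 15.5·n = (56.16, 34.39). So N.y = 56.27.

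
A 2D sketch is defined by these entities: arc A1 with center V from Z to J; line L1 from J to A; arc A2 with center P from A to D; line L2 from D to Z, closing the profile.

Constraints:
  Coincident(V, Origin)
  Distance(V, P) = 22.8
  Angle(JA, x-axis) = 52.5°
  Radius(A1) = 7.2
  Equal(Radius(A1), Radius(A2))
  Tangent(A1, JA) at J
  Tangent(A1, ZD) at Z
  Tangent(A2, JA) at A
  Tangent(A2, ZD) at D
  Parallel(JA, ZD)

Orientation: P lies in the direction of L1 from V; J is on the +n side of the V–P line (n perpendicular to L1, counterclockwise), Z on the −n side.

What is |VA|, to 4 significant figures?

23.91

The slot axis is L1's direction at 52.5°, so u = (cos 52.5°, sin 52.5°) = (0.6088, 0.7934) and n = (−sin 52.5°, cos 52.5°) = (-0.7934, 0.6088). V is at the origin and P lies 22.8 along u from V, so P = 22.8·u = (13.88, 18.09). Tangency of A1 to both parallel lines with radius 7.2 puts J and Z at V ± 7.2·n: J = (-5.712, 4.383), Z = (5.712, -4.383). Equal radii place A and D the same way about P: A = P + 7.2·n = (8.168, 22.47), D = P − 7.2·n = (19.59, 13.71). Then |VA| = |A − V| = 23.91.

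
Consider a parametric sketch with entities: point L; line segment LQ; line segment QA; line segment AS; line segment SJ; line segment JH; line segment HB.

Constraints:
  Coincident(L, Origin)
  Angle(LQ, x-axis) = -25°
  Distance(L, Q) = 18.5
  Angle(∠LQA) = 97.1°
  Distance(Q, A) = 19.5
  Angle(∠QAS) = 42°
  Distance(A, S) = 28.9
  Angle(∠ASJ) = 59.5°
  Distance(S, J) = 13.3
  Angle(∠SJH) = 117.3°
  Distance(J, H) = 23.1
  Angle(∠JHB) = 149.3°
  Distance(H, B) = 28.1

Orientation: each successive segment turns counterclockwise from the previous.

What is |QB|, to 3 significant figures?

42.9

L is at the origin; LQ runs at -25.0° with length 18.5, so Q = (16.8, -7.82). ∠LQA = 97.1° gives QA at 57.9° from the x-axis; with |QA| = 19.5, A = (27.1, 8.70). ∠QAS = 42.0° gives AS at -164° from the x-axis; with |AS| = 28.9, S = (-0.665, 0.783). ∠ASJ = 59.5° gives SJ at -43.6° from the x-axis; with |SJ| = 13.3, J = (8.97, -8.39). ∠SJH = 117.3° gives JH at 19.1° from the x-axis; with |JH| = 23.1, H = (30.8, -0.830). ∠JHB = 149.3° gives HB at 49.8° from the x-axis; with |HB| = 28.1, B = (48.9, 20.6). Then |QB| = |B − Q| = 42.9.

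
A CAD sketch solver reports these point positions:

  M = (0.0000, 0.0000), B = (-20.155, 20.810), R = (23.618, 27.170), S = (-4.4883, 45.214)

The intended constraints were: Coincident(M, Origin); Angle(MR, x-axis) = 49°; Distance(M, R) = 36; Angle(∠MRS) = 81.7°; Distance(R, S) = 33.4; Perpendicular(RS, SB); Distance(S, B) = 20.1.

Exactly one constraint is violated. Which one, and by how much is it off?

Distance(S, B) = 20.1 — off by 8.90.

M = (0.00, 0.00) ✓; MR at 49.00° ✓; |MR| = 36.00 ✓; ∠MRS = 81.70° ✓; |RS| = 33.40 ✓; ∠(RS, SB) = 90.00° ✓; |SB| = 29.00 ✗.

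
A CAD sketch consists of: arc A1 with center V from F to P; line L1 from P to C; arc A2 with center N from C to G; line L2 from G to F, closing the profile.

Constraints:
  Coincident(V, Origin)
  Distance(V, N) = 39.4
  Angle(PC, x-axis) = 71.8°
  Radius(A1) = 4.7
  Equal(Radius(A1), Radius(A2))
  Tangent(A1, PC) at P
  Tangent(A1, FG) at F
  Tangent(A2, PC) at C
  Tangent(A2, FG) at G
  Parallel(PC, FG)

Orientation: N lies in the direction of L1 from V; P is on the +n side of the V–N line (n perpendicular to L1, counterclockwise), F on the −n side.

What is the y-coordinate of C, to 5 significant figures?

38.897

Tangency of A1 to both parallel lines with radius 4.7 puts P and F at V ± 4.7·n: P = (-4.4649, 1.4680), F = (4.4649, -1.4680). Equal radii place C and G the same way about N: C = N + 4.7·n = (7.8411, 38.897), G = N − 4.7·n = (16.771, 35.961). So C.y = 38.897.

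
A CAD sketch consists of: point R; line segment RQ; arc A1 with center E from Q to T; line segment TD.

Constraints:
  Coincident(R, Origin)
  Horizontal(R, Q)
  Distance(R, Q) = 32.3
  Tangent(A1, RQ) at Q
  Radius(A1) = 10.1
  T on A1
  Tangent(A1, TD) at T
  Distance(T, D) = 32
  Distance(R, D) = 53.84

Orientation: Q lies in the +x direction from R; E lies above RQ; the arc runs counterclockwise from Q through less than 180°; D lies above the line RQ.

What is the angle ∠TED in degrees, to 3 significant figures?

72.5°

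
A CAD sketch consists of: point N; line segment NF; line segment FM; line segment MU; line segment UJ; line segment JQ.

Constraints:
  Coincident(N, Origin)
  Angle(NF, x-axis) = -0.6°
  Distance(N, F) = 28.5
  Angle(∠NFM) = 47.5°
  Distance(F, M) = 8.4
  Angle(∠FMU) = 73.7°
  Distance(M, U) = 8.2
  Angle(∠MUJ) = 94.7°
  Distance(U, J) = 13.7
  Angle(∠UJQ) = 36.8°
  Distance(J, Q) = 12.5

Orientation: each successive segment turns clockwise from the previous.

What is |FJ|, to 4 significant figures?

8.932

∠FMU = 73.7° gives MU at 120.6° from the x-axis; with |MU| = 8.2, U = (18.58, 0.6263). ∠MUJ = 94.7° gives UJ at 35.30° from the x-axis; with |UJ| = 13.7, J = (29.77, 8.543). Then |FJ| = |J − F| = 8.932.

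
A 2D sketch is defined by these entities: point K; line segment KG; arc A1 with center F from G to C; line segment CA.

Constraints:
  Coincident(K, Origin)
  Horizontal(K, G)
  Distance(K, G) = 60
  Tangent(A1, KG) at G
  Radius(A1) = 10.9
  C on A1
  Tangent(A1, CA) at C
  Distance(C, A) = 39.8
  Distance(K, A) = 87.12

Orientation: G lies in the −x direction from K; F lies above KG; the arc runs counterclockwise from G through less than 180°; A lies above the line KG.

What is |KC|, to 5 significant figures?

53.215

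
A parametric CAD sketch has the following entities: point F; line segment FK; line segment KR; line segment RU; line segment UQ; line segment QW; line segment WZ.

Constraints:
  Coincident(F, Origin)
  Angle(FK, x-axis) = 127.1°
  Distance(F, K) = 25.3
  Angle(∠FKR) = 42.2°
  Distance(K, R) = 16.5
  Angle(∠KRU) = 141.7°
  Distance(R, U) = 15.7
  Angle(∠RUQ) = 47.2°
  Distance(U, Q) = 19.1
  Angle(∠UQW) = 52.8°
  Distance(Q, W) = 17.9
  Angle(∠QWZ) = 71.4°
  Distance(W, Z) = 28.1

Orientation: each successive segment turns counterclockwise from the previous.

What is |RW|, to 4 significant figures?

3.634

F is at the origin; FK runs at 127.1° with length 25.3, so K = (-15.26, 20.18). ∠FKR = 42.2° gives KR at -95.10° from the x-axis; with |KR| = 16.5, R = (-16.73, 3.744). ∠KRU = 141.7° gives RU at -56.80° from the x-axis; with |RU| = 15.7, U = (-8.131, -9.393). ∠RUQ = 47.2° gives UQ at 76.00° from the x-axis; with |UQ| = 19.1, Q = (-3.510, 9.140). ∠UQW = 52.8° gives QW at -156.8° from the x-axis; with |QW| = 17.9, W = (-19.96, 2.088). Then |RW| = |W − R| = 3.634.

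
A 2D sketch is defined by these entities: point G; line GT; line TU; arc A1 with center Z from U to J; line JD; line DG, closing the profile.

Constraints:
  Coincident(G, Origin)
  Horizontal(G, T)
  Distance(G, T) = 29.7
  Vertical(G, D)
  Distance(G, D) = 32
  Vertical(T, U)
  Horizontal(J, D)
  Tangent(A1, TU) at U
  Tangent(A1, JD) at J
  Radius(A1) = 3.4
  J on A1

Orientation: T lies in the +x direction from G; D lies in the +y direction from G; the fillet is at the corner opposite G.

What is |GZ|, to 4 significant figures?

38.85

G is at the origin; GT is horizontal with |GT| = 29.7 and T on the +x side, so T = (29.70, 0.000). G and D share the same x with |GD| = 32.0 and D on the +y side, so D = (0.000, 32.00). The virtual corner opposite G is at (29.70, 32.00). The tangent condition forces ZU to be normal to TU and tangency of A1 to JD means the radius ZJ is perpendicular to JD, with radius 3.4, so the center Z sits 3.4 in from both sides at Z = (26.30, 28.60). Then |GZ| = |Z − G| = 38.85.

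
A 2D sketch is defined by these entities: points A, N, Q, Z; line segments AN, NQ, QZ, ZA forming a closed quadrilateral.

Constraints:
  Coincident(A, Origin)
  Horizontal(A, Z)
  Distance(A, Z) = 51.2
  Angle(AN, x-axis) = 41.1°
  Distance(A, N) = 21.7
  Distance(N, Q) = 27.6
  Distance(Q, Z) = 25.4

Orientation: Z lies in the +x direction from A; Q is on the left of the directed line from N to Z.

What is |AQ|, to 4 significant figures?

48.49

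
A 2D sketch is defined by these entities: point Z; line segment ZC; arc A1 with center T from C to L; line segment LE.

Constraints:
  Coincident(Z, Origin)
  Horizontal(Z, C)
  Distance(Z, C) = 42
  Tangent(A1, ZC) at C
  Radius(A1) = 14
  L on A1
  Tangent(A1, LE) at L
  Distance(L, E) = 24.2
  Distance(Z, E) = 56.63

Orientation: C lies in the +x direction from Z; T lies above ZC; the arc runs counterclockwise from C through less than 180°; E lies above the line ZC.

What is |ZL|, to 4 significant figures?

57.68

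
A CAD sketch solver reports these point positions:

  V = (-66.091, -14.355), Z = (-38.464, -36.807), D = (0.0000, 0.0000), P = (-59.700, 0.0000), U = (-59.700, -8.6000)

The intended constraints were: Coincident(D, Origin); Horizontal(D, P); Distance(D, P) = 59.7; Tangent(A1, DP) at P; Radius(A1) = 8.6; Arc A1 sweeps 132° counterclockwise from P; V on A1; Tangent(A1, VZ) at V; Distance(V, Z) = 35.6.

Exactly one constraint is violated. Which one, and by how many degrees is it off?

Tangent(A1, VZ) at V — off by 8.90°.

D = (0.00, 0.00) ✓; D.y = 0.00, P.y = 0.00 ✓; |DP| = 59.70 ✓; ∠(UP, PD) = 90.00° ✓; |UP| = 8.600 ✓; bearing(U→V) − bearing(U→P) = 132.0° ✓; |UV| = 8.600 ✓; ∠(UV, VZ) = 81.10° ✗; |VZ| = 35.60 ✓.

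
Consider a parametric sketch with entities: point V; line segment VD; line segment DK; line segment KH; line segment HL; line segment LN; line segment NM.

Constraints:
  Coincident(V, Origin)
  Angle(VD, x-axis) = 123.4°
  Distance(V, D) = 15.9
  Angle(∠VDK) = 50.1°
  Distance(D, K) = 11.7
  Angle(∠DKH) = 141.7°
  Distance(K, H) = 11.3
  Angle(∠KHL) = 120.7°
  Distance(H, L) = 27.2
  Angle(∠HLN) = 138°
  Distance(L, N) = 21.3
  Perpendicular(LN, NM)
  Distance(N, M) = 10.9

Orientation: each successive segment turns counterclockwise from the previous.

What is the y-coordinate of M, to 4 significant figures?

7.981

∠HLN = 138.0° gives LN at 32.90° from the x-axis; with |LN| = 21.3, N = (36.79, -1.171). LN is perpendicular to NM, so NM runs at 122.9°; with |NM| = 10.9, M = (30.87, 7.981). So M.y = 7.981.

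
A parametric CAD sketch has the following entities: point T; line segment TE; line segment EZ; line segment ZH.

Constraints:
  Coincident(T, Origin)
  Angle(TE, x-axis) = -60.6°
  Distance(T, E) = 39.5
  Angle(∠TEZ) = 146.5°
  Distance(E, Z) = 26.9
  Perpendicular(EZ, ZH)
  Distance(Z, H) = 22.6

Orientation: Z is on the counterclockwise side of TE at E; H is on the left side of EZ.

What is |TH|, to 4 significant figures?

59.84

T is at the origin; TE runs at -60.6° with length 39.5, so E = 39.5·(cos -60.6°, sin -60.6°) = (19.39, -34.41). ∠TEZ = 146.5°, so EZ runs at -60.6° + (180° − 146.5°) = -27.10° from the x-axis; with |EZ| = 26.9, Z = E + 26.9·(cos -27.10°, sin -27.10°) = (43.34, -46.67). EZ ⟂ ZH; with |ZH| = 22.6 on the left of EZ, H = Z + 22.6·(0.4555, 0.8902) = (53.63, -26.55). Then |TH| = |H − T| = 59.84.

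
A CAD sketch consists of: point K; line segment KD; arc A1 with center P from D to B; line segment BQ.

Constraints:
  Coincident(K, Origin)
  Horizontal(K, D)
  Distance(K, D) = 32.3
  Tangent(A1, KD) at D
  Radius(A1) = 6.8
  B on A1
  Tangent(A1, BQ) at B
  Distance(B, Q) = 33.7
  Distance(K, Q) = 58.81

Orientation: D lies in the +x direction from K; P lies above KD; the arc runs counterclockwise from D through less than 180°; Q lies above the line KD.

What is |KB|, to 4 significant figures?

39.46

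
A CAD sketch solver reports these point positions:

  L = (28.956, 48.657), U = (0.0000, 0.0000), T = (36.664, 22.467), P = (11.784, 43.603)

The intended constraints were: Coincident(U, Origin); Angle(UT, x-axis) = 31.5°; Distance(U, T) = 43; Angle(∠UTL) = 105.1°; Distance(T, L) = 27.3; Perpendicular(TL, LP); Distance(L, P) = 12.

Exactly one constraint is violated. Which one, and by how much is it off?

Distance(L, P) = 12 — off by 5.90.

U = (0.00, 0.00) ✓; UT at 31.50° ✓; |UT| = 43.00 ✓; ∠UTL = 105.1° ✓; |TL| = 27.30 ✓; ∠(TL, LP) = 90.00° ✓; |LP| = 17.90 ✗.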